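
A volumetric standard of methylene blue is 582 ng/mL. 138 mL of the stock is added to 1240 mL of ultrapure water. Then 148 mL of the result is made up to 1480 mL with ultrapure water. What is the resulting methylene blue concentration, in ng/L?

5830 ng/L

Overall dilution factor = 9.986 × 10 = 99.9.
582 ng/mL / 99.9 = 5.83 ng/mL = 5830 ng/L.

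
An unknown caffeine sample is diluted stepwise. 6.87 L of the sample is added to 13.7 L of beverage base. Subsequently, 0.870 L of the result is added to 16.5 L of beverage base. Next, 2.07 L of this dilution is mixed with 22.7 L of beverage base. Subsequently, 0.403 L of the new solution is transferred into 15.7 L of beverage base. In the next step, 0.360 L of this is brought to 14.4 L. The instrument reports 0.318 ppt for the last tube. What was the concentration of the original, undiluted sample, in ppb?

Overall dilution factor = 2.994 × 19.97 × 11.97 × 39.96 × 40 = 1.14 × 10⁶.
Original = 0.318 ppt × 1.14 × 10⁶ = 3.64 × 10⁵ ppt = 364 ppb.

364 ppb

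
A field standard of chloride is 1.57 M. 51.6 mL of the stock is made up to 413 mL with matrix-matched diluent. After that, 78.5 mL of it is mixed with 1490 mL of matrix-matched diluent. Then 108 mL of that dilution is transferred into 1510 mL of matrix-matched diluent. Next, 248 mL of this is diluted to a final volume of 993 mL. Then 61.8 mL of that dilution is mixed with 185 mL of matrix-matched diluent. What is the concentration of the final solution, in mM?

Overall dilution factor = 8.004 × 19.98 × 14.98 × 4.004 × 3.994 = 3.83 × 10⁴.
1.57 M / 3.83 × 10⁴ = 4.10 × 10⁻⁵ M = 0.0410 mM.

0.0410 mM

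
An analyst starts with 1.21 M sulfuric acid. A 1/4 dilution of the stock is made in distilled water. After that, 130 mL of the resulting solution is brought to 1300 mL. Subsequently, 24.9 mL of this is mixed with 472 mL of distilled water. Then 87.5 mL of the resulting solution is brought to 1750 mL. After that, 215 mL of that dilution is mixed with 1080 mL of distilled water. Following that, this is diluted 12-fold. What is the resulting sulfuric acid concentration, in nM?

Overall dilution factor = 4 × 10 × 19.96 × 20 × 6.023 × 12 = 1.15 × 10⁶.
1.21 M / 1.15 × 10⁶ = 1.05 × 10⁻⁶ M = 1050 nM.

1050 nM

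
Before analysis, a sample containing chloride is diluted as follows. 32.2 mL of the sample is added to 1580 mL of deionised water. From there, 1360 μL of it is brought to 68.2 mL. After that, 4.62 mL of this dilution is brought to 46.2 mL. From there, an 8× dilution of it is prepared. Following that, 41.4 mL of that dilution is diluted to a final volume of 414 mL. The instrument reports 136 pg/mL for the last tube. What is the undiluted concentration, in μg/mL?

273 μg/mL

Overall dilution factor = 50.07 × 50.15 × 10 × 8 × 10 = 2.01 × 10⁶.
Original = 136 pg/mL × 2.01 × 10⁶ = 2.73 × 10⁸ pg/mL = 273 μg/mL.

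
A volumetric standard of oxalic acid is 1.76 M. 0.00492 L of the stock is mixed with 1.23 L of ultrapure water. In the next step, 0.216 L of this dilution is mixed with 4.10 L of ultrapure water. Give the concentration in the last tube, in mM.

0.351 mM

Overall dilution factor = 251 × 19.98 = 5015.
1.76 M / 5015 = 3.51 × 10⁻⁴ M = 0.351 mM.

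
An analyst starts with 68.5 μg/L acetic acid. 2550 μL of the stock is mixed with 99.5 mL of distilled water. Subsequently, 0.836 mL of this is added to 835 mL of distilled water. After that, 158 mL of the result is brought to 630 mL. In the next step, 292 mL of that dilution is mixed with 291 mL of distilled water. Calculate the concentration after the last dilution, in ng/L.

Overall dilution factor = 40.02 × 999.8 × 3.987 × 1.997 = 3.19 × 10⁵.
68.5 μg/L / 3.19 × 10⁵ = 2.15 × 10⁻⁴ μg/L = 0.215 ng/L.

0.215 ng/L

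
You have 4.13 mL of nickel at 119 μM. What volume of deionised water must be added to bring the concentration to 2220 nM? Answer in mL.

217 mL

2220 nM = 2.22 μM.
V₂ = C₁V₁/C₂ = 119 × 4.13 / 2.22 = 221 mL.
Diluent to add = V₂ − V₁ = 221 − 4.13 = 217 mL.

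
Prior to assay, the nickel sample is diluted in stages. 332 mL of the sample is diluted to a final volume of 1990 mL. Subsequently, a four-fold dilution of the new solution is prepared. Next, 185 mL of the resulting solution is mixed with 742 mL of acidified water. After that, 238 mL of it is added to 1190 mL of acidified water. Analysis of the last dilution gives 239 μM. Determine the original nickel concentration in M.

0.172 M

Overall dilution factor = 5.994 × 4 × 5.011 × 6 = 721.
Original = 239 μM × 721 = 1.72 × 10⁵ μM = 0.172 M.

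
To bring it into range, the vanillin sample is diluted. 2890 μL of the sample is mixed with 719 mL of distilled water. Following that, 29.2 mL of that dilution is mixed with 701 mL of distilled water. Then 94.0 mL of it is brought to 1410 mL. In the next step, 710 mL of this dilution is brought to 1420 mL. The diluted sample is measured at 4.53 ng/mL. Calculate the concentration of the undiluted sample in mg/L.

Overall dilution factor = 249.8 × 25.01 × 15 × 2 = 1.87 × 10⁵.
Original = 4.53 ng/mL × 1.87 × 10⁵ = 8.49 × 10⁵ ng/mL = 849 mg/L.

849 mg/L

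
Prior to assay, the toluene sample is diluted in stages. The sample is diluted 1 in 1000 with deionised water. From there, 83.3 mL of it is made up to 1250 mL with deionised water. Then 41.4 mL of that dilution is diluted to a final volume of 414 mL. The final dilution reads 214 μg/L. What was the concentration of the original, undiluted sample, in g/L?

32.1 g/L

Overall dilution factor = 1000 × 15.01 × 10 = 1.50 × 10⁵.
Original = 214 μg/L × 1.50 × 10⁵ = 3.21 × 10⁷ μg/L = 32.1 g/L.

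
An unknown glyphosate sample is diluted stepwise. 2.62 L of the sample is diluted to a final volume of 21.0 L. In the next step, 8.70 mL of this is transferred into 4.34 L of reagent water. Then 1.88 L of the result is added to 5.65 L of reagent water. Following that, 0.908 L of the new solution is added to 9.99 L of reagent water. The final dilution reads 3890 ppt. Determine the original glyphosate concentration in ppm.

749 ppm

Overall dilution factor = 8.015 × 499.9 × 4.005 × 12.00 = 1.93 × 10⁵.
Original = 3890 ppt × 1.93 × 10⁵ = 7.49 × 10⁸ ppt = 749 ppm.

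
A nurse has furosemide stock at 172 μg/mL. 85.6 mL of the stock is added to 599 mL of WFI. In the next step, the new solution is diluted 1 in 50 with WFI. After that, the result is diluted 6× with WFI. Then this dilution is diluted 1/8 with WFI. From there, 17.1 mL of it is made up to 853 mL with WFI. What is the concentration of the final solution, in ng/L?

180 ng/L

Overall dilution factor = 7.998 × 50 × 6 × 8 × 49.88 = 9.57 × 10⁵.
172 μg/mL / 9.57 × 10⁵ = 1.80 × 10⁻⁴ μg/mL = 180 ng/L.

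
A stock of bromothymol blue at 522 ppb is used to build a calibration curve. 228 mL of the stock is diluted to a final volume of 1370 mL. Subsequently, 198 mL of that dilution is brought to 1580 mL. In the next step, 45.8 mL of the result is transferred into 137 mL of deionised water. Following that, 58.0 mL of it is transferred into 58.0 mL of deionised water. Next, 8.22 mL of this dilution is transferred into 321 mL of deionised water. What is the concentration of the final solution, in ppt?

34.1 ppt

Overall dilution factor = 6.009 × 7.980 × 3.991 × 2 × 40.05 = 1.53 × 10⁴.
522 ppb / 1.53 × 10⁴ = 0.0341 ppb = 34.1 ppt.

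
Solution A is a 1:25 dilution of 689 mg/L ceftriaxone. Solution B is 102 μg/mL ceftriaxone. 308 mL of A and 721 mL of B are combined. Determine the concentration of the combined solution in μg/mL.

79.7 μg/mL

C_A = 689 mg/L / 25 = 27.6 mg/L.
C_B = 102 μg/mL = 102 mg/L.
C_mix = (C_A·V_A + C_B·V_B)/(V_A + V_B) = (27.6×308 + 102×721) / 1029 = 79.7 mg/L = 79.7 μg/mL.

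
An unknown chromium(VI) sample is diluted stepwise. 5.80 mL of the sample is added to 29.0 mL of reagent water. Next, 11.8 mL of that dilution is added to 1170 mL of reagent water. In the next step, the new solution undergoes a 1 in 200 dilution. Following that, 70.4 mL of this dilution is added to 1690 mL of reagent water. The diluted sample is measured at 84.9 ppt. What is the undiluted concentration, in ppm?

Overall dilution factor = 6 × 100.2 × 200 × 25.01 = 3.01 × 10⁶.
Original = 84.9 ppt × 3.01 × 10⁶ = 2.55 × 10⁸ ppt = 255 ppm.

255 ppm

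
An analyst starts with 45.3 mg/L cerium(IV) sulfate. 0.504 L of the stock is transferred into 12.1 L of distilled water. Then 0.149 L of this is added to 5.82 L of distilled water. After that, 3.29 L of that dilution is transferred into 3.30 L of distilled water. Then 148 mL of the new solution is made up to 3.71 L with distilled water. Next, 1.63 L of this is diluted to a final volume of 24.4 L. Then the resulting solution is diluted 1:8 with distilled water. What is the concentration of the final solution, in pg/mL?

7.52 pg/mL

Overall dilution factor = 25.01 × 40.06 × 2.003 × 25.07 × 14.97 × 8 = 6.02 × 10⁶.
45.3 mg/L / 6.02 × 10⁶ = 7.52 × 10⁻⁶ mg/L = 7.52 pg/mL.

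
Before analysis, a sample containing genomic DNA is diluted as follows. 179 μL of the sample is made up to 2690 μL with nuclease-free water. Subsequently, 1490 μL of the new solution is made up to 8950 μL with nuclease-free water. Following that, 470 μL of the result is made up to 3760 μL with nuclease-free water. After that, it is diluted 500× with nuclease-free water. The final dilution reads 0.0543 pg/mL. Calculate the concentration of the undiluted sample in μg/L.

19.6 μg/L

Overall dilution factor = 15.03 × 6.007 × 8 × 500 = 3.61 × 10⁵.
Original = 0.0543 pg/mL × 3.61 × 10⁵ = 1.96 × 10⁴ pg/mL = 19.6 μg/L.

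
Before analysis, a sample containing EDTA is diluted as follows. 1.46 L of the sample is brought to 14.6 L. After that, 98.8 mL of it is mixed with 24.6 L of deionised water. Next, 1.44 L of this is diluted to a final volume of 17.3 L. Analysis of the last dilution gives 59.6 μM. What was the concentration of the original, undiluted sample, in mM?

Overall dilution factor = 10 × 250.0 × 12.01 = 3.00 × 10⁴.
Original = 59.6 μM × 3.00 × 10⁴ = 1.79 × 10⁶ μM = 1790 mM.

1790 mM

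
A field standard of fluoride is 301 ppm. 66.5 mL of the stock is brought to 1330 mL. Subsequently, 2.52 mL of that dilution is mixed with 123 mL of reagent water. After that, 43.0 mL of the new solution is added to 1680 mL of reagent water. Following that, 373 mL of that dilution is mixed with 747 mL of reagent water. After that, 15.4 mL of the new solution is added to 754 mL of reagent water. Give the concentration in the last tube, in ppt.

50.3 ppt

Overall dilution factor = 20 × 49.81 × 40.07 × 3.003 × 49.96 = 5.99 × 10⁶.
301 ppm / 5.99 × 10⁶ = 5.03 × 10⁻⁵ ppm = 50.3 ppt.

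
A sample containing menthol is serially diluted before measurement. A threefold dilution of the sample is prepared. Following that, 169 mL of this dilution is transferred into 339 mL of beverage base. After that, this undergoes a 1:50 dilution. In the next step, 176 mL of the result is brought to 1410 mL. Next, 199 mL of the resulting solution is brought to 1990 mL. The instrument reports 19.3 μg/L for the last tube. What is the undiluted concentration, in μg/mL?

Overall dilution factor = 3 × 3.006 × 50 × 8.011 × 10 = 3.61 × 10⁴.
Original = 19.3 μg/L × 3.61 × 10⁴ = 6.97 × 10⁵ μg/L = 697 μg/mL.

697 μg/mL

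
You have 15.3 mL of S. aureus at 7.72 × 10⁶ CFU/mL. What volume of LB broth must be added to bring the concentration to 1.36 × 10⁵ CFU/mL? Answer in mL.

V₂ = C₁V₁/C₂ = 7.72 × 10⁶ × 15.3 / 1.36 × 10⁵ = 868 mL.
Diluent to add = V₂ − V₁ = 868 − 15.3 = 853 mL.

853 mL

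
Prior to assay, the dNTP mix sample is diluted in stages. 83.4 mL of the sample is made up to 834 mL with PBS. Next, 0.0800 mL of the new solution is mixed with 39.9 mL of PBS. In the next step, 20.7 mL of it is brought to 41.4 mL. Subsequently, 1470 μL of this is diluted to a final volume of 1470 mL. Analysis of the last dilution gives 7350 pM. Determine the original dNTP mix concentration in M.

Overall dilution factor = 10 × 499.7 × 2 × 1000 = 9.99 × 10⁶.
Original = 7350 pM × 9.99 × 10⁶ = 7.35 × 10¹⁰ pM = 0.0735 M.

0.0735 M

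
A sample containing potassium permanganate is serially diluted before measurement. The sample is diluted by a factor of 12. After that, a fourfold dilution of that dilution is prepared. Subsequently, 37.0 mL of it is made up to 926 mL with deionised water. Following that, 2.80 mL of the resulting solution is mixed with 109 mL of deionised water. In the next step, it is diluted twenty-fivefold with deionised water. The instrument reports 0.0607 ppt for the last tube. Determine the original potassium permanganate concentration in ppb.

72.8 ppb

Overall dilution factor = 12 × 4 × 25.03 × 39.93 × 25 = 1.20 × 10⁶.
Original = 0.0607 ppt × 1.20 × 10⁶ = 7.28 × 10⁴ ppt = 72.8 ppb.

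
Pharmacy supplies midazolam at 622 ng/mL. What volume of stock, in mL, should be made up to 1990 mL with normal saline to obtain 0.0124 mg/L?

39.7 mL

0.0124 mg/L = 12.4 ng/mL.
V₁ = C₂V₂/C₁ = 12.4 × 1990 / 622 = 39.7 mL.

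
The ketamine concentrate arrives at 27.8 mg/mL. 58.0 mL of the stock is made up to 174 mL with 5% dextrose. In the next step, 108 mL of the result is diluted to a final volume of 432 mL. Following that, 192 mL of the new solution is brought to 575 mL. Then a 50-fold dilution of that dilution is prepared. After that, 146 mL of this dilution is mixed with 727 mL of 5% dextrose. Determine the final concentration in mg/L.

2.59 mg/L

Overall dilution factor = 3 × 4 × 2.995 × 50 × 5.979 = 1.07 × 10⁴.
27.8 mg/mL / 1.07 × 10⁴ = 2.59 × 10⁻³ mg/mL = 2.59 mg/L.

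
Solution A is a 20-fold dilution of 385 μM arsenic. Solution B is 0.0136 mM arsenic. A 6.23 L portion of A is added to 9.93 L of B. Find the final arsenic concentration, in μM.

15.8 μM

C_A = 385 μM / 20 = 19.2 μM.
C_B = 0.0136 mM = 13.6 μM.
C_mix = (C_A·V_A + C_B·V_B)/(V_A + V_B) = (19.2×6.23 + 13.6×9.93) / 16.16 = 15.8 μM.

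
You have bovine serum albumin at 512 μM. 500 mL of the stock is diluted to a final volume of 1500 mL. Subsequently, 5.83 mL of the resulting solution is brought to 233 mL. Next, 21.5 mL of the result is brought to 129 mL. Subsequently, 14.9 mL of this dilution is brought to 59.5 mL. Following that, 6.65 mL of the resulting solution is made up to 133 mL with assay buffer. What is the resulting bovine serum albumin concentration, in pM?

8910 pM

Overall dilution factor = 3 × 39.97 × 6 × 3.993 × 20 = 5.75 × 10⁴.
512 μM / 5.75 × 10⁴ = 8.91 × 10⁻³ μM = 8910 pM.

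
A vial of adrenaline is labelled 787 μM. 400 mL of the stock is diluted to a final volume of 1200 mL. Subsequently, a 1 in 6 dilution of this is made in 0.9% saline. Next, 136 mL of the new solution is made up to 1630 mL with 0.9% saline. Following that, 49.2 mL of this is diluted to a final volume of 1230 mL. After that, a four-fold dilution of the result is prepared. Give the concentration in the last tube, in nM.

Overall dilution factor = 3 × 6 × 11.99 × 25 × 4 = 2.16 × 10⁴.
787 μM / 2.16 × 10⁴ = 0.0365 μM = 36.5 nM.

36.5 nM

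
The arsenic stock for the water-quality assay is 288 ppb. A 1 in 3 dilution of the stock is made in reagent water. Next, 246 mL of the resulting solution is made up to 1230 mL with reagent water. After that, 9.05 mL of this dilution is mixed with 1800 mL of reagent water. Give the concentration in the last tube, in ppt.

96.1 ppt

Overall dilution factor = 3 × 5 × 199.9 = 2998.
288 ppb / 2998 = 0.0961 ppb = 96.1 ppt.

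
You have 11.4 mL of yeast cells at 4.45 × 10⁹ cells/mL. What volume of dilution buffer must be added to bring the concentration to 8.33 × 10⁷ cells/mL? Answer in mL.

598 mL

V₂ = C₁V₁/C₂ = 4.45 × 10⁹ × 11.4 / 8.33 × 10⁷ = 609 mL.
Diluent to add = V₂ − V₁ = 609 − 11.4 = 598 mL.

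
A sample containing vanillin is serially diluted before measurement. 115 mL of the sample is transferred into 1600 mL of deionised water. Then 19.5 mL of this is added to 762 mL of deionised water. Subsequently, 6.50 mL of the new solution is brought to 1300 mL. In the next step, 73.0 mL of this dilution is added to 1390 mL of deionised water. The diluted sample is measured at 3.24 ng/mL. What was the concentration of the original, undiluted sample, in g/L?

Overall dilution factor = 14.91 × 40.08 × 200 × 20.04 = 2.40 × 10⁶.
Original = 3.24 ng/mL × 2.40 × 10⁶ = 7.76 × 10⁶ ng/mL = 7.76 g/L.

7.76 g/L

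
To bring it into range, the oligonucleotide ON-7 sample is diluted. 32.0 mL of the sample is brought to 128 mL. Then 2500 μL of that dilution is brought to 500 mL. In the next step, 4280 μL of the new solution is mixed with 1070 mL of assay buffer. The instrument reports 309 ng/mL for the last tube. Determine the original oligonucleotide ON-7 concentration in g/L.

62.0 g/L

Overall dilution factor = 4 × 200 × 251 = 2.01 × 10⁵.
Original = 309 ng/mL × 2.01 × 10⁵ = 6.20 × 10⁷ ng/mL = 62.0 g/L.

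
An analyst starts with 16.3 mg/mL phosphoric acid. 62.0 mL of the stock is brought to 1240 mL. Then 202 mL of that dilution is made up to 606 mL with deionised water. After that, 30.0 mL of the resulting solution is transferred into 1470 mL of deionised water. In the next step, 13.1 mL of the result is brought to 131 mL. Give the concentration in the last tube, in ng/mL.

Overall dilution factor = 20 × 3 × 50 × 10 = 3.00 × 10⁴.
16.3 mg/mL / 3.00 × 10⁴ = 5.43 × 10⁻⁴ mg/mL = 543 ng/mL.

543 ng/mL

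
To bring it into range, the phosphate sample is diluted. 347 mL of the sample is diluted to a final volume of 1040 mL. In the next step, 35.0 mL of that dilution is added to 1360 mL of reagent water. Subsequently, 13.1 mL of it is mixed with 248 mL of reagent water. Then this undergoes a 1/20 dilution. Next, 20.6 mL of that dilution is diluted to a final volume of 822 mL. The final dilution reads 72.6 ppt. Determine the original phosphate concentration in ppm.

138 ppm

Overall dilution factor = 2.997 × 39.86 × 19.93 × 20 × 39.90 = 1.90 × 10⁶.
Original = 72.6 ppt × 1.90 × 10⁶ = 1.38 × 10⁸ ppt = 138 ppm.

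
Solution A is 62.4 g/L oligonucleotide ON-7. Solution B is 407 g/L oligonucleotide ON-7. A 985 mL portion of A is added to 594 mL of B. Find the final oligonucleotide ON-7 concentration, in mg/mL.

C_mix = (C_A·V_A + C_B·V_B)/(V_A + V_B) = (62.4×985 + 407×594) / 1579 = 192 g/L = 192 mg/mL.

192 mg/mL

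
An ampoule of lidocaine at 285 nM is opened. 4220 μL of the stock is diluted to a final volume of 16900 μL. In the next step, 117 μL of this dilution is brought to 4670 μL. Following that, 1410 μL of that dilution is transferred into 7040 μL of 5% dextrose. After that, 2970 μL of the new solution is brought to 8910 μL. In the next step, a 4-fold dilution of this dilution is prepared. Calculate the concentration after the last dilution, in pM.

Overall dilution factor = 4.005 × 39.91 × 5.993 × 3 × 4 = 1.15 × 10⁴.
285 nM / 1.15 × 10⁴ = 0.0248 nM = 24.8 pM.

24.8 pM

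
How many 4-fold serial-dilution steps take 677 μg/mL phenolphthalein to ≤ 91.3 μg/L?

7

Need 4ⁿ ≥ 7415, so n ≥ log(7415)/log(4) = 6.43.
Minimum whole steps: n = 7.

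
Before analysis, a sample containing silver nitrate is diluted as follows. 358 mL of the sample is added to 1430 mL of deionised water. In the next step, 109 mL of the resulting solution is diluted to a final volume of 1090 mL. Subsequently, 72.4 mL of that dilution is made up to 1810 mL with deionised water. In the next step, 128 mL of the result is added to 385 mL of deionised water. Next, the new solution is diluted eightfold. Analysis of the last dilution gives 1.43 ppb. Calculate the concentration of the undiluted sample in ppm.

57.2 ppm

Overall dilution factor = 4.994 × 10 × 25 × 4.008 × 8 = 4.00 × 10⁴.
Original = 1.43 ppb × 4.00 × 10⁴ = 5.72 × 10⁴ ppb = 57.2 ppm.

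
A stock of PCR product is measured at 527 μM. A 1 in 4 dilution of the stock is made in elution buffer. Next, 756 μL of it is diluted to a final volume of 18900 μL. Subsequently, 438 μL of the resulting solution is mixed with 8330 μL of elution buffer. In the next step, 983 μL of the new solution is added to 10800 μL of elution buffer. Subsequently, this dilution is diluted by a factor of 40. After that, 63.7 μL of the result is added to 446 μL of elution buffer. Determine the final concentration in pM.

Overall dilution factor = 4 × 25 × 20.02 × 11.99 × 40 × 8.002 = 7.68 × 10⁶.
527 μM / 7.68 × 10⁶ = 6.86 × 10⁻⁵ μM = 68.6 pM.

68.6 pM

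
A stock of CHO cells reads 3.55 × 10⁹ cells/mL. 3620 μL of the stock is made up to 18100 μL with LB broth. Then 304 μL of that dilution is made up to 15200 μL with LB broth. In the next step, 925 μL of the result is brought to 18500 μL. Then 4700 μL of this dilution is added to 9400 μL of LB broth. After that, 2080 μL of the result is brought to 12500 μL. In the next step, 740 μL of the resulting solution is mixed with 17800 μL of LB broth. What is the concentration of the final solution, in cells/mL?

1570 cells/mL

Overall dilution factor = 5 × 50 × 20 × 3 × 6.010 × 25.05 = 2.26 × 10⁶.
3.55 × 10⁹ cells/mL / 2.26 × 10⁶ = 1570 cells/mL.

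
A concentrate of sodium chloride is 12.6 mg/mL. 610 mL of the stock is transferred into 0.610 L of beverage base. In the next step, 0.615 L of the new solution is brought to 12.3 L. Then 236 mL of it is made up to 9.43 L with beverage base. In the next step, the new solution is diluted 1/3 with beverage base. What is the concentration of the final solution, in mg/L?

2.63 mg/L

Overall dilution factor = 2 × 20 × 39.96 × 3 = 4795.
12.6 mg/mL / 4795 = 2.63 × 10⁻³ mg/mL = 2.63 mg/L.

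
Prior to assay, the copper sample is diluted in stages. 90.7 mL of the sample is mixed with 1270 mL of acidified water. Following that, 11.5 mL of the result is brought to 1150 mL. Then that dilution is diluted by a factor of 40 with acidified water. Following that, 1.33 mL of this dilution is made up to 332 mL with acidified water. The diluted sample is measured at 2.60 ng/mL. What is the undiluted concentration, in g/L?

Overall dilution factor = 15.00 × 100 × 40 × 249.6 = 1.50 × 10⁷.
Original = 2.60 ng/mL × 1.50 × 10⁷ = 3.89 × 10⁷ ng/mL = 38.9 g/L.

38.9 g/L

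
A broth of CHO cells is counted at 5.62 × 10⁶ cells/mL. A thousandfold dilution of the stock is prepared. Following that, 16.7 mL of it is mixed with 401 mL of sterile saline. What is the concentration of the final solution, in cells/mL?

225 cells/mL

Overall dilution factor = 1000 × 25.01 = 2.50 × 10⁴.
5.62 × 10⁶ cells/mL / 2.50 × 10⁴ = 225 cells/mL.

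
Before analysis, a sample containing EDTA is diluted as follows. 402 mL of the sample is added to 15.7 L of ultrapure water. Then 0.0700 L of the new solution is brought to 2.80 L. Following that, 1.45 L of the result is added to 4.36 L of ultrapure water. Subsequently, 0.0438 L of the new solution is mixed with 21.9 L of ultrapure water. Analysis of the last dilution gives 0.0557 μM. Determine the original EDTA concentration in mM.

179 mM

Overall dilution factor = 40.05 × 40 × 4.007 × 501 = 3.22 × 10⁶.
Original = 0.0557 μM × 3.22 × 10⁶ = 1.79 × 10⁵ μM = 179 mM.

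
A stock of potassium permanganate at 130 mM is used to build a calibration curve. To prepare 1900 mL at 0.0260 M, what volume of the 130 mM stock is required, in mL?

380 mL

0.0260 M = 26.0 mM.
V₁ = C₂V₂/C₁ = 26.0 × 1900 / 130 = 380 mL.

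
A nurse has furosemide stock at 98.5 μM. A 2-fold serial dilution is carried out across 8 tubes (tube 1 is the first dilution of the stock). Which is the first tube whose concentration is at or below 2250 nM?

tube 6

Tube n has concentration 98.5 μM / 2ⁿ.
Need 2ⁿ ≥ 98.5 μM / 2250 nM = 43.8, so n ≥ 5.45.
First such tube: n = 6.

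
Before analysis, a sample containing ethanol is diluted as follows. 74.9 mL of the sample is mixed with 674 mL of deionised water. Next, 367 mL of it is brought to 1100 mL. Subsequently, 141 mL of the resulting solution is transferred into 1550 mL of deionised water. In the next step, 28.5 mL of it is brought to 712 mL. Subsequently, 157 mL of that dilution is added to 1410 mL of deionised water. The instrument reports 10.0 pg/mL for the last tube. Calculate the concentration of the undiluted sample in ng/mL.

Overall dilution factor = 9.999 × 2.997 × 11.99 × 24.98 × 9.981 = 8.96 × 10⁴.
Original = 10.0 pg/mL × 8.96 × 10⁴ = 8.96 × 10⁵ pg/mL = 896 ng/mL.

896 ng/mL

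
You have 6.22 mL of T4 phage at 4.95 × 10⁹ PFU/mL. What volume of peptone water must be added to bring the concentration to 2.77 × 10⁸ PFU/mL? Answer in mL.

105 mL

V₂ = C₁V₁/C₂ = 4.95 × 10⁹ × 6.22 / 2.77 × 10⁸ = 111 mL.
Diluent to add = V₂ − V₁ = 111 − 6.22 = 105 mL.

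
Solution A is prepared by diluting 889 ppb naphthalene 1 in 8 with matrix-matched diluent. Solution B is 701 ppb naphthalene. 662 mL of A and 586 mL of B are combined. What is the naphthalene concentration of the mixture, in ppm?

0.388 ppm

C_A = 889 ppb / 8 = 111 ppb.
C_mix = (C_A·V_A + C_B·V_B)/(V_A + V_B) = (111×662 + 701×586) / 1248 = 388 ppb = 0.388 ppm.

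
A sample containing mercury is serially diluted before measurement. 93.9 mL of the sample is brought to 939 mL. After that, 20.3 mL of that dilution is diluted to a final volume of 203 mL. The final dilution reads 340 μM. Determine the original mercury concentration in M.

Overall dilution factor = 10 × 10 = 100.
Original = 340 μM × 100 = 3.40 × 10⁴ μM = 0.0340 M.

0.0340 M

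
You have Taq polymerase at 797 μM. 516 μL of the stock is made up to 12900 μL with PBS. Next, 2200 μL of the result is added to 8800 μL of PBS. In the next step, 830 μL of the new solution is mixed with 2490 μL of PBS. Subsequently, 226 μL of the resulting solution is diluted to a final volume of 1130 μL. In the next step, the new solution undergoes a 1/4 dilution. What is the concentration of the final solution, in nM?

79.7 nM

Overall dilution factor = 25 × 5 × 4 × 5 × 4 = 1.00 × 10⁴.
797 μM / 1.00 × 10⁴ = 0.0797 μM = 79.7 nM.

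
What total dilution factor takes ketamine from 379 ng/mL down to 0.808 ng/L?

Factor = C₀/C_target = 379 ng/mL / 0.808 ng/L = 4.69 × 10⁵.

4.69 × 10⁵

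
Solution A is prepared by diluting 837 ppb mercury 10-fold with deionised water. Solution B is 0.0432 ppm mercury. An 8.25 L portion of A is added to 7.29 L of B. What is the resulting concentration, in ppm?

0.0647 ppm

C_A = 837 ppb / 10 = 83.7 ppb.
C_B = 0.0432 ppm = 43.2 ppb.
C_mix = (C_A·V_A + C_B·V_B)/(V_A + V_B) = (83.7×8.25 + 43.2×7.29) / 15.54 = 64.7 ppb = 0.0647 ppm.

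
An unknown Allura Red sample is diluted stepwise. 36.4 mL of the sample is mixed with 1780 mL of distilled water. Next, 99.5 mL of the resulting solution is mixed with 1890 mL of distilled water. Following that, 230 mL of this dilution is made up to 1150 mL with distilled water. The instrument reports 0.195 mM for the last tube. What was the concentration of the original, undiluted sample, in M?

0.973 M

Overall dilution factor = 49.90 × 19.99 × 5 = 4989.
Original = 0.195 mM × 4989 = 973 mM = 0.973 M.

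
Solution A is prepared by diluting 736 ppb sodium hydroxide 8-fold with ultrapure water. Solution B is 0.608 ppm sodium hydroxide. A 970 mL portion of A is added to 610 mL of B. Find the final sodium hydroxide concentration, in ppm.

C_A = 736 ppb / 8 = 92.0 ppb.
C_B = 0.608 ppm = 608 ppb.
C_mix = (C_A·V_A + C_B·V_B)/(V_A + V_B) = (92.0×970 + 608×610) / 1580 = 291 ppb = 0.291 ppm.

0.291 ppm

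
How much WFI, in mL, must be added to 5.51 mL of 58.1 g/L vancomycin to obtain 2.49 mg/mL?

2.49 mg/mL = 2.49 g/L.
V₂ = C₁V₁/C₂ = 58.1 × 5.51 / 2.49 = 129 mL.
Diluent to add = V₂ − V₁ = 129 − 5.51 = 123 mL.

123 mL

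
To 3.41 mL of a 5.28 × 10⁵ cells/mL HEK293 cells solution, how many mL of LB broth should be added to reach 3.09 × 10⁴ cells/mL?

54.9 mL

V₂ = C₁V₁/C₂ = 5.28 × 10⁵ × 3.41 / 3.09 × 10⁴ = 58.3 mL.
Diluent to add = V₂ − V₁ = 58.3 − 3.41 = 54.9 mL.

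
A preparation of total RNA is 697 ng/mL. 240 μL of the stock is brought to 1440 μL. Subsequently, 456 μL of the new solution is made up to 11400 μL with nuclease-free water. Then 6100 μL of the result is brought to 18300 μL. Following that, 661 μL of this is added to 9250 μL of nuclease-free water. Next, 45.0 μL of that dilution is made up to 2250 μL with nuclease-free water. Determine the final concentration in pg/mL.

2.07 pg/mL

Overall dilution factor = 6 × 25 × 3 × 14.99 × 50 = 3.37 × 10⁵.
697 ng/mL / 3.37 × 10⁵ = 2.07 × 10⁻³ ng/mL = 2.07 pg/mL.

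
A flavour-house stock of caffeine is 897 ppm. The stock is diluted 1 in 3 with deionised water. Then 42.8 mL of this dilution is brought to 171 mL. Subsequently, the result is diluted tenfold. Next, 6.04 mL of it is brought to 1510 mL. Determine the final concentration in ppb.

Overall dilution factor = 3 × 3.995 × 10 × 250 = 3.00 × 10⁴.
897 ppm / 3.00 × 10⁴ = 0.0299 ppm = 29.9 ppb.

29.9 ppb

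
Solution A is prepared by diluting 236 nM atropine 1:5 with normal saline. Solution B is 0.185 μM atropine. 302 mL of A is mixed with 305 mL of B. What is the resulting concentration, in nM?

C_A = 236 nM / 5 = 47.2 nM.
C_B = 0.185 μM = 185 nM.
C_mix = (C_A·V_A + C_B·V_B)/(V_A + V_B) = (47.2×302 + 185×305) / 607.0 = 116 nM.

116 nM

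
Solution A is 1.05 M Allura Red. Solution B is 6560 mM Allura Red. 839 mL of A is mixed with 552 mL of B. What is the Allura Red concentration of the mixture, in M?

C_B = 6560 mM = 6.56 M.
C_mix = (C_A·V_A + C_B·V_B)/(V_A + V_B) = (1.05×839 + 6.56×552) / 1391 = 3.24 M.

3.24 M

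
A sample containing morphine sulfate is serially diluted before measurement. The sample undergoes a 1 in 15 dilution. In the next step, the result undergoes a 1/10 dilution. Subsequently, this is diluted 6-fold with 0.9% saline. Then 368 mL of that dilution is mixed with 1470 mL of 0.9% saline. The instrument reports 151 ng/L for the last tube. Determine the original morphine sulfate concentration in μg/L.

Overall dilution factor = 15 × 10 × 6 × 4.995 = 4495.
Original = 151 ng/L × 4495 = 6.79 × 10⁵ ng/L = 679 μg/L.

679 μg/L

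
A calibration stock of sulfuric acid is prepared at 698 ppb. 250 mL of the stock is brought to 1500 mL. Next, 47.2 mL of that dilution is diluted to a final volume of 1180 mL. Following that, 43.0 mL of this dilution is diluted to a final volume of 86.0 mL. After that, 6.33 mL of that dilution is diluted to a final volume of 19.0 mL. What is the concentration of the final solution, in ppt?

775 ppt

Overall dilution factor = 6 × 25 × 2 × 3.002 = 900.
698 ppb / 900 = 0.775 ppb = 775 ppt.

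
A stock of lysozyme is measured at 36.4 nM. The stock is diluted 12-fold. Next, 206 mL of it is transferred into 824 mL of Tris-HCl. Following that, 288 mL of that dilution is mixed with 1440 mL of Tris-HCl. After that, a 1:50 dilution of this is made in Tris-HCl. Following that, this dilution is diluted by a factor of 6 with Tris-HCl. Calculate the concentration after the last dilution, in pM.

0.337 pM

Overall dilution factor = 12 × 5 × 6 × 50 × 6 = 1.08 × 10⁵.
36.4 nM / 1.08 × 10⁵ = 3.37 × 10⁻⁴ nM = 0.337 pM.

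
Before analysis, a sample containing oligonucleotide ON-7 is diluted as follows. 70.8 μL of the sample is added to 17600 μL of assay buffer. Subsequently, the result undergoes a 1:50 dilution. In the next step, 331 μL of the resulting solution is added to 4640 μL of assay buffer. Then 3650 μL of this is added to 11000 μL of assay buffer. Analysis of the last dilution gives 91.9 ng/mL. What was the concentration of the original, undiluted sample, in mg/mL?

Overall dilution factor = 249.6 × 50 × 15.02 × 4.014 = 7.52 × 10⁵.
Original = 91.9 ng/mL × 7.52 × 10⁵ = 6.91 × 10⁷ ng/mL = 69.1 mg/mL.

69.1 mg/mL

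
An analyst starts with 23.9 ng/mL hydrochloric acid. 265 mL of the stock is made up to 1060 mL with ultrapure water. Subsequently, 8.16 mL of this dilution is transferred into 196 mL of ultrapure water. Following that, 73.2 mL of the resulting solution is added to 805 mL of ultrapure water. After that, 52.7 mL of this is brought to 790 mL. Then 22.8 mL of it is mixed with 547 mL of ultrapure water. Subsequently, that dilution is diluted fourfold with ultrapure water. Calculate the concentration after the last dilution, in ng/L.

0.0133 ng/L

Overall dilution factor = 4 × 25.02 × 12.00 × 14.99 × 24.99 × 4 = 1.80 × 10⁶.
23.9 ng/mL / 1.80 × 10⁶ = 1.33 × 10⁻⁵ ng/mL = 0.0133 ng/L.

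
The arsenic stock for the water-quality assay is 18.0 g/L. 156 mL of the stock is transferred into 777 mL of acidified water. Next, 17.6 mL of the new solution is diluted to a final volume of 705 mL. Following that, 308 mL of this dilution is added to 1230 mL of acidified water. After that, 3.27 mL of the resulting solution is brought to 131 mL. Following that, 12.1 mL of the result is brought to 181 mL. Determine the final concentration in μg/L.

Overall dilution factor = 5.981 × 40.06 × 4.994 × 40.06 × 14.96 = 7.17 × 10⁵.
18.0 g/L / 7.17 × 10⁵ = 2.51 × 10⁻⁵ g/L = 25.1 μg/L.

25.1 μg/L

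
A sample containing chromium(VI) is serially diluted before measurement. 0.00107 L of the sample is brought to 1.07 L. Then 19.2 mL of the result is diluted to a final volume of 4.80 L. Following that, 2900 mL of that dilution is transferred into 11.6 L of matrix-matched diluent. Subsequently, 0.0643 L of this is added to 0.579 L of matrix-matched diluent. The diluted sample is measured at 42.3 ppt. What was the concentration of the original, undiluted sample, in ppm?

529 ppm

Overall dilution factor = 1000 × 250 × 5 × 10.00 = 1.25 × 10⁷.
Original = 42.3 ppt × 1.25 × 10⁷ = 5.29 × 10⁸ ppt = 529 ppm.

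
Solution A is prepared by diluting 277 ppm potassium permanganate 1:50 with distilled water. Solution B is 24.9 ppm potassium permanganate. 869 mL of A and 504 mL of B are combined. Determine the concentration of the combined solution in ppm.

C_A = 277 ppm / 50 = 5.54 ppm.
C_mix = (C_A·V_A + C_B·V_B)/(V_A + V_B) = (5.54×869 + 24.9×504) / 1373 = 12.6 ppm.

12.6 ppm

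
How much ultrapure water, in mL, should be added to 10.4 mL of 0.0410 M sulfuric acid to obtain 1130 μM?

367 mL

1130 μM = 1.13 × 10⁻³ M.
V₂ = C₁V₁/C₂ = 0.0410 × 10.4 / 1.13 × 10⁻³ = 377 mL.
Diluent to add = V₂ − V₁ = 377 − 10.4 = 367 mL.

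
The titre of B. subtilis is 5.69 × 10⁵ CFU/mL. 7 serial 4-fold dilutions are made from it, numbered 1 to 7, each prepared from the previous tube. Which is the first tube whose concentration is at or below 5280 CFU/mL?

tube 4

Tube n has concentration 5.69 × 10⁵ CFU/mL / 4ⁿ.
Need 4ⁿ ≥ 5.69 × 10⁵ CFU/mL / 5280 CFU/mL = 108, so n ≥ 3.38.
First such tube: n = 4.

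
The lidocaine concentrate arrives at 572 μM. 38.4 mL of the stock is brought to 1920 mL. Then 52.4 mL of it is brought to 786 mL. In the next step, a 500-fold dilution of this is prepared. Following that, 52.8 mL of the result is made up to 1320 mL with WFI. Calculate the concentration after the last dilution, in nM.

0.0610 nM

Overall dilution factor = 50 × 15 × 500 × 25 = 9.38 × 10⁶.
572 μM / 9.38 × 10⁶ = 6.10 × 10⁻⁵ μM = 0.0610 nM.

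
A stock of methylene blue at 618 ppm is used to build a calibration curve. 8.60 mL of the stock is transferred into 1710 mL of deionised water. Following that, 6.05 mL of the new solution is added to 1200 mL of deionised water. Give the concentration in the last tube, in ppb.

15.5 ppb

Overall dilution factor = 199.8 × 199.3 = 3.98 × 10⁴.
618 ppm / 3.98 × 10⁴ = 0.0155 ppm = 15.5 ppb.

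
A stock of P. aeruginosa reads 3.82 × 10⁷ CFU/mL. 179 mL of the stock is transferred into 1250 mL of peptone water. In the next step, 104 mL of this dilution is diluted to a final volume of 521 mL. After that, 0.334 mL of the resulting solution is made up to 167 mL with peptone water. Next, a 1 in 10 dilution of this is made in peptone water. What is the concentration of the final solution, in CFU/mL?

191 CFU/mL

Overall dilution factor = 7.983 × 5.010 × 500 × 10 = 2.00 × 10⁵.
3.82 × 10⁷ CFU/mL / 2.00 × 10⁵ = 191 CFU/mL.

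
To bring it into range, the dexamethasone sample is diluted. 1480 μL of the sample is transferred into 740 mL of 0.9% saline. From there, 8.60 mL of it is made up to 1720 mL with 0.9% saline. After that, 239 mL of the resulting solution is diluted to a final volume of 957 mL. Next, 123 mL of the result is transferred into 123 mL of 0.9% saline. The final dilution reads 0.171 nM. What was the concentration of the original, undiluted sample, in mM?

Overall dilution factor = 501 × 200 × 4.004 × 2 = 8.02 × 10⁵.
Original = 0.171 nM × 8.02 × 10⁵ = 1.37 × 10⁵ nM = 0.137 mM.

0.137 mM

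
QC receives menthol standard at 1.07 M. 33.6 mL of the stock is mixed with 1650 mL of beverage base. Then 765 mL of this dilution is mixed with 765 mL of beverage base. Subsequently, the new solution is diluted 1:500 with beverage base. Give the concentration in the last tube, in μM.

Overall dilution factor = 50.11 × 2 × 500 = 5.01 × 10⁴.
1.07 M / 5.01 × 10⁴ = 2.14 × 10⁻⁵ M = 21.4 μM.

21.4 μM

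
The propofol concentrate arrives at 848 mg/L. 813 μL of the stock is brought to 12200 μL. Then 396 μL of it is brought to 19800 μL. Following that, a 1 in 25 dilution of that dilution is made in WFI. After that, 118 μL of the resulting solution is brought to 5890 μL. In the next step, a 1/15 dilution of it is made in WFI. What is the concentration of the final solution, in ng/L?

60.4 ng/L

Overall dilution factor = 15.01 × 50 × 25 × 49.92 × 15 = 1.40 × 10⁷.
848 mg/L / 1.40 × 10⁷ = 6.04 × 10⁻⁵ mg/L = 60.4 ng/L.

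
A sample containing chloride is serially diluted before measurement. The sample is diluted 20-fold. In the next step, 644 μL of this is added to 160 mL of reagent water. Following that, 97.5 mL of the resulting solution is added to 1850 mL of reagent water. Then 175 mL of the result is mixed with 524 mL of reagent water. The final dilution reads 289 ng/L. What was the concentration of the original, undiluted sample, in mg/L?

115 mg/L

Overall dilution factor = 20 × 249.4 × 19.97 × 3.994 = 3.98 × 10⁵.
Original = 289 ng/L × 3.98 × 10⁵ = 1.15 × 10⁸ ng/L = 115 mg/L.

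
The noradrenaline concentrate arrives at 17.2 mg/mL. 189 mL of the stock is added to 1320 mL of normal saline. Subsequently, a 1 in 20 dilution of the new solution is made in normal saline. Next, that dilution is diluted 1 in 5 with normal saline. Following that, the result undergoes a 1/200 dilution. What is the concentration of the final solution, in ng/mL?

Overall dilution factor = 7.984 × 20 × 5 × 200 = 1.60 × 10⁵.
17.2 mg/mL / 1.60 × 10⁵ = 1.08 × 10⁻⁴ mg/mL = 108 ng/mL.

108 ng/mL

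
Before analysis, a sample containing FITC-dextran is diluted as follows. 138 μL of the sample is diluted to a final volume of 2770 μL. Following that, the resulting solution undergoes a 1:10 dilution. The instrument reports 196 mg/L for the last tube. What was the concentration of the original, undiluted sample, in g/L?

Overall dilution factor = 20.07 × 10 = 201.
Original = 196 mg/L × 201 = 3.93 × 10⁴ mg/L = 39.3 g/L.

39.3 g/L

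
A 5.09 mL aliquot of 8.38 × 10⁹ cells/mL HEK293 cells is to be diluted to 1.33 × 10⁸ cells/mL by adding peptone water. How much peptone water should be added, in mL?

V₂ = C₁V₁/C₂ = 8.38 × 10⁹ × 5.09 / 1.33 × 10⁸ = 321 mL.
Diluent to add = V₂ − V₁ = 321 − 5.09 = 316 mL.

316 mL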